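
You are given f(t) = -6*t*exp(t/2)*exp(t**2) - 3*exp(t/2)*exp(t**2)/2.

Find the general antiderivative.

The substitution u = t**2 + t/2 works: f is exactly (dF/du)*(du/dt) for that inner function.
Check: d/dt[-3*exp(t/2)*exp(t**2)] = -6*t*exp(t/2)*exp(t**2) - 3*exp(t/2)*exp(t**2)/2 = f(t).

F(t) = -3*exp(t/2)*exp(t**2) + C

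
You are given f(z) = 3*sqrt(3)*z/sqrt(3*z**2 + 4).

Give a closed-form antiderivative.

An antiderivative is F(z) = sqrt(3)*sqrt(3*z**2 + 4).

f matches the chain-rule pattern g'(h)*h' with inner function h(z) = z**2 + 4/3; substituting u = h(z) collapses the integral.
Check: d/dz[sqrt(3)*sqrt(3*z**2 + 4)] = 3*sqrt(3)*z/sqrt(3*z**2 + 4) = f(z).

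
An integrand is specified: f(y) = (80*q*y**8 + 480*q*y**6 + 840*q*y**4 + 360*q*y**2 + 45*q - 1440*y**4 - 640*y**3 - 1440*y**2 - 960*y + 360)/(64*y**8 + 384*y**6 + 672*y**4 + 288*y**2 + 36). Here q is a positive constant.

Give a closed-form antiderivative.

An antiderivative is F(y) = 5*q*y/4 + (5*y + 5/3)/(2*y**4/3 + 2*y**2 + 1/2).

For F(y) to be correct the identity F'(y) - f(y) = 0 must hold.
Check: d/dy[5*q*y/4 + (5*y + 5/3)/(2*y**4/3 + 2*y**2 + 1/2)] = (80*q*y**8 + 480*q*y**6 + 840*q*y**4 + 360*q*y**2 + 45*q - 1440*y**4 - 640*y**3 - 1440*y**2 - 960*y + 360)/(64*y**8 + 384*y**6 + 672*y**4 + 288*y**2 + 36) = f(y).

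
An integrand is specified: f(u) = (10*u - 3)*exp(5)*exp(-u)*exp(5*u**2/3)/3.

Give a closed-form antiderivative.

An antiderivative is F(u) = exp(5)*exp(-u)*exp(5*u**2/3).

The substitution w = 5*u**2/3 - u + 5 works: f is exactly (dF/dw)*(dw/du) for that inner function.
Check: d/du[exp(5)*exp(-u)*exp(5*u**2/3)] = (10*u*exp(5)*exp(5*u**2/3) - 3*exp(5)*exp(5*u**2/3))*exp(-u)/3, which equals f(u).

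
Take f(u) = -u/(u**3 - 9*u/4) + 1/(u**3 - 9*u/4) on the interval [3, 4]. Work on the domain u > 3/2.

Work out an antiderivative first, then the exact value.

Antiderivative: F(u) = (-4*log(u) - log(u - 3/2) + 5*log(u + 3/2))/9; value = -5*log(9/2)/9 - 4*log(4)/9 - log(5/2)/9 + log(3/2)/9 + 4*log(3)/9 + 5*log(11/2)/9

The denominator factors as u*(2*u - 3)*(2*u + 3); partial fractions split f into directly integrable pieces: 10/(9*(2*u + 3)) - 2/(9*(2*u - 3)) - 4/(9*u).
F(u) = (-4*log(u) - log(u - 3/2) + 5*log(u + 3/2))/9 is an antiderivative of f.
Check: d/du[(-4*log(u) - log(u - 3/2) + 5*log(u + 3/2))/9] = (4 - 4*u)/(4*u**3 - 9*u), which equals f(u).
F(4) = -4*log(4)/9 - log(5/2)/9 + 5*log(11/2)/9; F(3) = -4*log(3)/9 - log(3/2)/9 + 5*log(9/2)/9.
Integral = F(4) - F(3) = -5*log(9/2)/9 - 4*log(4)/9 - log(5/2)/9 + log(3/2)/9 + 4*log(3)/9 + 5*log(11/2)/9.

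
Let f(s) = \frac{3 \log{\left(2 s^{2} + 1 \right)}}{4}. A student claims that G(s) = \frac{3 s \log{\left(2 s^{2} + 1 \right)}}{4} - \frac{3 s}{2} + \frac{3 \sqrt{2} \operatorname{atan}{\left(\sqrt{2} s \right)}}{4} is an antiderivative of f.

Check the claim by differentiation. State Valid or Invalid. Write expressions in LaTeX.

d/ds[G] = \frac{3 \log{\left(2 s^{2} + 1 \right)}}{4}
This equals f(s) exactly, so the claim holds.

Valid: G'(s) = f(s).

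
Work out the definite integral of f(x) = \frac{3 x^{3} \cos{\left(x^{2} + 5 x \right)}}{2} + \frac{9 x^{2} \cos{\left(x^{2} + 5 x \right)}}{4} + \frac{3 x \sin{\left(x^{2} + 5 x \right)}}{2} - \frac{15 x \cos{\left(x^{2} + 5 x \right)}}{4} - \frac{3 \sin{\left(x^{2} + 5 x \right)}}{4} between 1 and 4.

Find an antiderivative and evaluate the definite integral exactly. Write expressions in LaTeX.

Antiderivative: F(x) = \frac{3 x \left(x - 1\right) \sin{\left(x^{2} + 5 x \right)}}{4}; value = 9 \sin{\left(36 \right)}

Recognize the product-rule pattern: f = u'v + uv' with u = \frac{3 x^{2}}{4} - \frac{3 x}{4}, v = \sin{\left(x^{2} + 5 x \right)}, so integration by parts undoes it.
F(x) = \frac{3 x \left(x - 1\right) \sin{\left(x^{2} + 5 x \right)}}{4} is an antiderivative of f.
Check: d/dx[\frac{3 x \left(x - 1\right) \sin{\left(x^{2} + 5 x \right)}}{4}] = \frac{3 x^{3} \cos{\left(x^{2} + 5 x \right)}}{2} + \frac{9 x^{2} \cos{\left(x^{2} + 5 x \right)}}{4} + \frac{3 x \sin{\left(x^{2} + 5 x \right)}}{2} - \frac{15 x \cos{\left(x^{2} + 5 x \right)}}{4} - \frac{3 \sin{\left(x^{2} + 5 x \right)}}{4} = f(x).
F(4) = 9 \sin{\left(36 \right)}; F(1) = 0.
Integral = F(4) - F(1) = 9 \sin{\left(36 \right)}.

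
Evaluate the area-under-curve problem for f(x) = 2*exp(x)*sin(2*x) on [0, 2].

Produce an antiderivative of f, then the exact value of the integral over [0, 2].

Antiderivative: F(x) = 2*(sin(2*x) - 2*cos(2*x))*exp(x)/5; value = 2*exp(2)*sin(4)/5 + 4/5 - 4*exp(2)*cos(4)/5

For F(x) to be correct the identity F'(x) - f(x) = 0 must hold.
F(x) = 2*(sin(2*x) - 2*cos(2*x))*exp(x)/5 is an antiderivative of f.
Check: d/dx[2*(sin(2*x) - 2*cos(2*x))*exp(x)/5] = 2*exp(x)*sin(2*x) = f(x).
F(2) = 2*exp(2)*sin(4)/5 - 4*exp(2)*cos(4)/5; F(0) = -4/5.
Integral = F(2) - F(0) = 2*exp(2)*sin(4)/5 + 4/5 - 4*exp(2)*cos(4)/5.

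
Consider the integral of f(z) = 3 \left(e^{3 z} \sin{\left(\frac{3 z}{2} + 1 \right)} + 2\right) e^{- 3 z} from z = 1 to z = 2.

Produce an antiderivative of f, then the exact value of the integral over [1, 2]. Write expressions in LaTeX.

Antiderivative: F(z) = \left(- 2 e^{3 z} \cos{\left(\frac{3 z}{2} + 1 \right)} - 2\right) e^{- 3 z}; value = 2 \cos{\left(\frac{5}{2} \right)} - \frac{2}{e^{6}} + \frac{2}{e^{3}} - 2 \cos{\left(4 \right)}

Since d/dz undoes antidifferentiation here, F'(z) = f(z) is required of F(z).
F(z) = \left(- 2 e^{3 z} \cos{\left(\frac{3 z}{2} + 1 \right)} - 2\right) e^{- 3 z} is an antiderivative of f.
Check: d/dz[\left(- 2 e^{3 z} \cos{\left(\frac{3 z}{2} + 1 \right)} - 2\right) e^{- 3 z}] = \left(3 e^{3 z} \sin{\left(\frac{3 z}{2} + 1 \right)} + 6\right) e^{- 3 z}, which equals f(z).
F(2) = - \frac{2}{e^{6}} - 2 \cos{\left(4 \right)}; F(1) = - \frac{2}{e^{3}} - 2 \cos{\left(\frac{5}{2} \right)}.
Integral = F(2) - F(1) = 2 \cos{\left(\frac{5}{2} \right)} - \frac{2}{e^{6}} + \frac{2}{e^{3}} - 2 \cos{\left(4 \right)}.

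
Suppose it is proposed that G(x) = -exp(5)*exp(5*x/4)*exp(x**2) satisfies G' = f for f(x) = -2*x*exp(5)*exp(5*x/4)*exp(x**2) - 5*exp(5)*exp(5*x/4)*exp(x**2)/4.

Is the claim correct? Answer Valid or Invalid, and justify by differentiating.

d/dx[G] = -2*x*exp(5)*exp(5*x/4)*exp(x**2) - 5*exp(5)*exp(5*x/4)*exp(x**2)/4
This equals f(x) exactly, so the claim holds.

Valid - differentiating G returns exactly f.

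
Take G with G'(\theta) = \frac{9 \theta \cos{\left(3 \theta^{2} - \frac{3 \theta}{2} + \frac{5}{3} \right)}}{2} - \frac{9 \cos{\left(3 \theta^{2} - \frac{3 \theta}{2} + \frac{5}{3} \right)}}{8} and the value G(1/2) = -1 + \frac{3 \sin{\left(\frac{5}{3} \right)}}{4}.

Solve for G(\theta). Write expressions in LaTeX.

G'(\theta) matches the chain-rule pattern g'(h)*h' with inner function h(\theta) = 3 \theta^{2} - \frac{3 \theta}{2} + \frac{5}{3}; substituting u = h(\theta) collapses the integral.
A general antiderivative is \frac{3 \sin{\left(3 \theta^{2} - \frac{3 \theta}{2} + \frac{5}{3} \right)}}{4} + C.
The condition gives C = -1 + \frac{3 \sin{\left(\frac{5}{3} \right)}}{4} - (\frac{3 \sin{\left(\frac{5}{3} \right)}}{4}) = -1.
So G(\theta) = \frac{3 \sin{\left(3 \theta^{2} - \frac{3 \theta}{2} + \frac{5}{3} \right)} - 4}{4}.
Check: d/d\theta[\frac{3 \sin{\left(3 \theta^{2} - \frac{3 \theta}{2} + \frac{5}{3} \right)} - 4}{4}] = \frac{9 \theta \cos{\left(3 \theta^{2} - \frac{3 \theta}{2} + \frac{5}{3} \right)}}{2} - \frac{9 \cos{\left(3 \theta^{2} - \frac{3 \theta}{2} + \frac{5}{3} \right)}}{8} = G'(\theta).

G(\theta) = \frac{3 \sin{\left(3 \theta^{2} - \frac{3 \theta}{2} + \frac{5}{3} \right)} - 4}{4}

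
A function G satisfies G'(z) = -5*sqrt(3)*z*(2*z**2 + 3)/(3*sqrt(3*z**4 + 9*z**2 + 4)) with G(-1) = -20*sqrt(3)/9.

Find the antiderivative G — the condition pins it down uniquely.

The substitution u = z**4 + 3*z**2 + 4/3 works: G'(z) is exactly (dG/du)*(du/dz) for that inner function.
A general antiderivative is -5*sqrt(z**4 + 3*z**2 + 4/3)/3 + C.
The condition gives C = -20*sqrt(3)/9 - (-20*sqrt(3)/9) = 0.
So G(z) = -5*sqrt(3)*sqrt(3*z**4 + 9*z**2 + 4)/9.
Check: d/dz[-5*sqrt(3)*sqrt(3*z**4 + 9*z**2 + 4)/9] = (-10*sqrt(3)*z**3 - 15*sqrt(3)*z)/(3*sqrt(3*z**4 + 9*z**2 + 4)), which equals G'(z).

G(z) = -5*sqrt(3)*sqrt(3*z**4 + 9*z**2 + 4)/9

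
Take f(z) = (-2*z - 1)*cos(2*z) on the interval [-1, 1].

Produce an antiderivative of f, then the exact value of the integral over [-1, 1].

Whatever form F(z) takes, F'(z) = f(z) is non-negotiable.
F(z) = -(2*z*sin(2*z) + sin(2*z) + cos(2*z))/2 is an antiderivative of f.
Check: d/dz[-(2*z*sin(2*z) + sin(2*z) + cos(2*z))/2] = -2*z*cos(2*z) - cos(2*z), which equals f(z).
F(1) = -3*sin(2)/2 - cos(2)/2; F(-1) = -sin(2)/2 - cos(2)/2.
Integral = F(1) - F(-1) = -sin(2).

Antiderivative: F(z) = -(2*z*sin(2*z) + sin(2*z) + cos(2*z))/2; value = -sin(2)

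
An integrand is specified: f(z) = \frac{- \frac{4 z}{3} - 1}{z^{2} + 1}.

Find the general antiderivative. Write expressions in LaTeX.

Any candidate F(z) must reproduce f(z) exactly when differentiated.
Check: d/dz[- \frac{2 \log{\left(z^{2} + 1 \right)}}{3} - \operatorname{atan}{\left(z \right)}] = \frac{- 4 z - 3}{3 z^{2} + 3}, which equals f(z).

F(z) = - \frac{2 \log{\left(z^{2} + 1 \right)}}{3} - \operatorname{atan}{\left(z \right)} + C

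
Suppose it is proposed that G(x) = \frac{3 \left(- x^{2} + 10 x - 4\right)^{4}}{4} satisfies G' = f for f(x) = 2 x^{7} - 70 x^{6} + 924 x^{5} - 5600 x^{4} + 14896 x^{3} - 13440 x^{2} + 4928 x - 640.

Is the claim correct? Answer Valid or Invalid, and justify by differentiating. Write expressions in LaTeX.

Invalid: d/dx[G] - f = 4 x^{7} - 140 x^{6} + 1848 x^{5} - 11200 x^{4} + 29792 x^{3} - 26880 x^{2} + 9856 x - 1280, which is not 0.

d/dx[G] = 6 x^{7} - 210 x^{6} + 2772 x^{5} - 16800 x^{4} + 44688 x^{3} - 40320 x^{2} + 14784 x - 1920
d/dx[G] - f(x) = 4 x^{7} - 140 x^{6} + 1848 x^{5} - 11200 x^{4} + 29792 x^{3} - 26880 x^{2} + 9856 x - 1280 != 0.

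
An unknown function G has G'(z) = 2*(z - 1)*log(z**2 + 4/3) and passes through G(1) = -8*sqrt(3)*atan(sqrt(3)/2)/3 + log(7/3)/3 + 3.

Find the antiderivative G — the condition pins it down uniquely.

Recover the given G'(z) by differentiating a candidate G(z); any mismatch rules it out.
A general antiderivative is -z**2 + 4*z + (z**2 - 2*z)*log(z**2 + 4/3) + 4*log(z**2 + 4/3)/3 - 8*sqrt(3)*atan(sqrt(3)*z/2)/3 + C.
The condition gives C = -8*sqrt(3)*atan(sqrt(3)/2)/3 + log(7/3)/3 + 3 - (-8*sqrt(3)*atan(sqrt(3)/2)/3 + log(7/3)/3 + 3) = 0.
So G(z) = -z**2 + 4*z + (z**2 - 2*z)*log(z**2 + 4/3) + 4*log(z**2 + 4/3)/3 - 8*sqrt(3)*atan(sqrt(3)*z/2)/3.
Check: d/dz[-z**2 + 4*z + (z**2 - 2*z)*log(z**2 + 4/3) + 4*log(z**2 + 4/3)/3 - 8*sqrt(3)*atan(sqrt(3)*z/2)/3] = 2*z*log(z**2 + 4/3) - 2*log(z**2 + 4/3), which equals G'(z).

G(z) = -z**2 + 4*z + (z**2 - 2*z)*log(z**2 + 4/3) + 4*log(z**2 + 4/3)/3 - 8*sqrt(3)*atan(sqrt(3)*z/2)/3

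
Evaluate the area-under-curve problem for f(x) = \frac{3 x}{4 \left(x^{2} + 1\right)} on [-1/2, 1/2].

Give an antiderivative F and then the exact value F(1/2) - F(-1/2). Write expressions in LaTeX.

Antiderivative: F(x) = \frac{3 \log{\left(x^{2} + 1 \right)}}{8}; value = 0

f matches the chain-rule pattern g'(h)*h' with inner function h(x) = x^{2} + 1; substituting u = h(x) collapses the integral.
F(x) = \frac{3 \log{\left(x^{2} + 1 \right)}}{8} is an antiderivative of f.
Check: d/dx[\frac{3 \log{\left(x^{2} + 1 \right)}}{8}] = \frac{3 x}{4 x^{2} + 4}, which equals f(x).
F(1/2) = \frac{3 \log{\left(\frac{5}{4} \right)}}{8}; F(-1/2) = \frac{3 \log{\left(\frac{5}{4} \right)}}{8}.
Integral = F(1/2) - F(-1/2) = 0.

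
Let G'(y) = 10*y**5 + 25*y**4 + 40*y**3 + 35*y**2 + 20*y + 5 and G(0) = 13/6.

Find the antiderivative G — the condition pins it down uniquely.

G(y) = 5*y**6/3 + 5*y**5 + 10*y**4 + 35*y**3/3 + 10*y**2 + 5*y + 13/6

G'(y) matches the chain-rule pattern g'(h)*h' with inner function h(y) = -y**2 - y - 1; substituting u = h(y) collapses the integral.
A general antiderivative is -5*(-y**2 - y - 1)**3/3 + C.
The condition gives C = 13/6 - (5/3) = 1/2.
So G(y) = 5*y**6/3 + 5*y**5 + 10*y**4 + 35*y**3/3 + 10*y**2 + 5*y + 13/6.
Check: d/dy[5*y**6/3 + 5*y**5 + 10*y**4 + 35*y**3/3 + 10*y**2 + 5*y + 13/6] = 10*y**5 + 25*y**4 + 40*y**3 + 35*y**2 + 20*y + 5 = G'(y).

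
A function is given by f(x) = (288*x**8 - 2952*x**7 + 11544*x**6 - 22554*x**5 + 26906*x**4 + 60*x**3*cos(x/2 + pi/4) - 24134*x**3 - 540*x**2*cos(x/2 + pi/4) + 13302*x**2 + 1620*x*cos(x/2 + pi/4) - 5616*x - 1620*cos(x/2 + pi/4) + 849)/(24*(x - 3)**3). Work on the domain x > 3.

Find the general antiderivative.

An antiderivative F(x) passes only if d/dx[F] lands on f(x) exactly.
Check: d/dx[(864*x**8 - 6480*x**7 + 17928*x**6 - 27756*x**5 + 33984*x**4 - 26604*x**3 + 2160*x**2*sin(x/2 + pi/4) + 17968*x**2 - 12960*x*sin(x/2 + pi/4) - 6720*x + 19440*sin(x/2 + pi/4) + 2439)/(432*(x - 3)**2)] = (288*x**8 - 2952*x**7 + 11544*x**6 - 22554*x**5 + 26906*x**4 + 60*x**3*cos(x/2 + pi/4) - 24134*x**3 - 540*x**2*cos(x/2 + pi/4) + 13302*x**2 + 1620*x*cos(x/2 + pi/4) - 5616*x - 1620*cos(x/2 + pi/4) + 849)/(24*x**3 - 216*x**2 + 648*x - 648), which equals f(x).

F(x) = (864*x**8 - 6480*x**7 + 17928*x**6 - 27756*x**5 + 33984*x**4 - 26604*x**3 + 2160*x**2*sin(x/2 + pi/4) + 17968*x**2 - 12960*x*sin(x/2 + pi/4) - 6720*x + 19440*sin(x/2 + pi/4) + 2439)/(432*(x - 3)**2) + C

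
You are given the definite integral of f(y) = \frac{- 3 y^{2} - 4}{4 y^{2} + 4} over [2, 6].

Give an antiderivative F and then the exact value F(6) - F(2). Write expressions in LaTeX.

Antiderivative: F(y) = - \frac{3 y}{4} - \frac{\operatorname{atan}{\left(y \right)}}{4}; value = -3 - \frac{\operatorname{atan}{\left(6 \right)}}{4} + \frac{\operatorname{atan}{\left(2 \right)}}{4}

An antiderivative F(y) passes only if d/dy[F] lands on f(y) exactly.
F(y) = - \frac{3 y}{4} - \frac{\operatorname{atan}{\left(y \right)}}{4} is an antiderivative of f.
Check: d/dy[- \frac{3 y}{4} - \frac{\operatorname{atan}{\left(y \right)}}{4}] = \frac{- 3 y^{2} - 4}{4 y^{2} + 4} = f(y).
F(6) = - \frac{9}{2} - \frac{\operatorname{atan}{\left(6 \right)}}{4}; F(2) = - \frac{3}{2} - \frac{\operatorname{atan}{\left(2 \right)}}{4}.
Integral = F(6) - F(2) = -3 - \frac{\operatorname{atan}{\left(6 \right)}}{4} + \frac{\operatorname{atan}{\left(2 \right)}}{4}.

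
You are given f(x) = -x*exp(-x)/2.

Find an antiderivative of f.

f has the shape u'v + uv' for u = x/2 + 1/2 and v = exp(-x) — it is the derivative of the product u*v.
Check: d/dx[x*exp(-x)/2 + exp(-x)/2] = -x*exp(-x)/2 = f(x).

An antiderivative is F(x) = x*exp(-x)/2 + exp(-x)/2.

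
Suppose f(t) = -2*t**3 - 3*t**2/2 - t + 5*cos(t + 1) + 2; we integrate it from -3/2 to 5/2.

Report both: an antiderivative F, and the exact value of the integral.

The integrand splits into summands that can be handled one at a time.
F(t) = (-t**4 - t**3 - t**2 + 4*t + 10*sin(t + 1) - 2)/2 is an antiderivative of f.
Check: d/dt[(-t**4 - t**3 - t**2 + 4*t + 10*sin(t + 1) - 2)/2] = -2*t**3 - 3*t**2/2 - t + 5*cos(t + 1) + 2 = f(t).
F(5/2) = -847/32 + 5*sin(7/2); F(-3/2) = -191/32 - 5*sin(1/2).
Integral = F(5/2) - F(-3/2) = -41/2 + 5*sin(7/2) + 5*sin(1/2).

Antiderivative: F(t) = (-t**4 - t**3 - t**2 + 4*t + 10*sin(t + 1) - 2)/2; value = -41/2 + 5*sin(7/2) + 5*sin(1/2)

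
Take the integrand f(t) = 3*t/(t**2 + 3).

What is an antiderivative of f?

An antiderivative is F(t) = 3*log(t**2 + 3)/2.

f matches the chain-rule pattern g'(h)*h' with inner function h(t) = t**2 + 3; substituting u = h(t) collapses the integral.
Check: d/dt[3*log(t**2 + 3)/2] = 3*t/(t**2 + 3) = f(t).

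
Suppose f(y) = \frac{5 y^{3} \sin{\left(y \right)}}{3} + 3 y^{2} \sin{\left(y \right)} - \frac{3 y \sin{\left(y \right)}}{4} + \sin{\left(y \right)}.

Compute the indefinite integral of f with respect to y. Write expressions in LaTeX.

F(y) = - \frac{5 y^{3} \cos{\left(y \right)}}{3} + 5 y^{2} \sin{\left(y \right)} - 3 y^{2} \cos{\left(y \right)} + 6 y \sin{\left(y \right)} + \frac{43 y \cos{\left(y \right)}}{4} - \frac{43 \sin{\left(y \right)}}{4} + 5 \cos{\left(y \right)} + C

Integrate term by term and add the pieces.
Check: d/dy[- \frac{5 y^{3} \cos{\left(y \right)}}{3} + 5 y^{2} \sin{\left(y \right)} - 3 y^{2} \cos{\left(y \right)} + 6 y \sin{\left(y \right)} + \frac{43 y \cos{\left(y \right)}}{4} - \frac{43 \sin{\left(y \right)}}{4} + 5 \cos{\left(y \right)}] = \frac{5 y^{3} \sin{\left(y \right)}}{3} + 3 y^{2} \sin{\left(y \right)} - \frac{3 y \sin{\left(y \right)}}{4} + \sin{\left(y \right)} = f(y).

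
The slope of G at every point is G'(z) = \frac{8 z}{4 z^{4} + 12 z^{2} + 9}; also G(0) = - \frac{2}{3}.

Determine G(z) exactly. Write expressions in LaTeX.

G'(z) matches the chain-rule pattern g'(h)*h' with inner function h(z) = 2 z^{2} + 3; substituting u = h(z) collapses the integral.
A general antiderivative is - \frac{2}{2 z^{2} + 3} + C.
The condition gives C = - \frac{2}{3} - (- \frac{2}{3}) = 0.
So G(z) = - \frac{2}{2 z^{2} + 3}.
Check: d/dz[- \frac{2}{2 z^{2} + 3}] = \frac{8 z}{4 z^{4} + 12 z^{2} + 9} = G'(z).

G(z) = - \frac{2}{2 z^{2} + 3}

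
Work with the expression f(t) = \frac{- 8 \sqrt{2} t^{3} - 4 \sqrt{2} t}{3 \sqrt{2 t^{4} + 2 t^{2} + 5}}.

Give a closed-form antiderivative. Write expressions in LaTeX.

The substitution u = t^{4} + t^{2} + \frac{5}{2} works: f is exactly (dF/du)*(du/dt) for that inner function.
Check: d/dt[- \frac{4 \sqrt{t^{4} + t^{2} + \frac{5}{2}}}{3}] = \frac{- 8 \sqrt{2} t^{3} - 4 \sqrt{2} t}{3 \sqrt{2 t^{4} + 2 t^{2} + 5}} = f(t).

An antiderivative is F(t) = - \frac{4 \sqrt{t^{4} + t^{2} + \frac{5}{2}}}{3}.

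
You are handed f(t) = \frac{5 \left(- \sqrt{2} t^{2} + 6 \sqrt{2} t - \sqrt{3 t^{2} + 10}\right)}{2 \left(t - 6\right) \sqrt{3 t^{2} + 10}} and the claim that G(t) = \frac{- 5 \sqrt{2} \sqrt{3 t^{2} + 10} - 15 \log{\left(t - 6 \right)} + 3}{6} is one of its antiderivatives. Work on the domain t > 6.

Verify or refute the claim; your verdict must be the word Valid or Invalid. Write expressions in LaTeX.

d/dt[G] = \frac{- 5 \sqrt{2} t^{2} + 30 \sqrt{2} t - 5 \sqrt{3 t^{2} + 10}}{2 t \sqrt{3 t^{2} + 10} - 12 \sqrt{3 t^{2} + 10}}
This equals f(t) exactly, so the claim holds.

Valid: G'(t) = f(t).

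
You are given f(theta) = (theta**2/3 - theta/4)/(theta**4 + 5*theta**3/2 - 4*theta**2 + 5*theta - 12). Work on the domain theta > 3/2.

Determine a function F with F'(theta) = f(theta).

Factor the denominator (6*(theta + 4)*(2*theta - 3)*(theta**2 + 2)) and decompose: f = (44*theta + 49)/(918*(theta**2 + 2)) + 6/(187*(2*theta - 3)) - 19/(297*(theta + 4)); each piece integrates to a log, atan, or power term.
Check: d/dtheta[3*log(theta - 3/2)/187 - 19*log(theta + 4)/297 + 11*log(theta**2 + 2)/459 + 49*sqrt(2)*atan(sqrt(2)*theta/2)/1836] = (4*theta**2 - 3*theta)/(12*theta**4 + 30*theta**3 - 48*theta**2 + 60*theta - 144), which equals f(theta).

An antiderivative is F(theta) = 3*log(theta - 3/2)/187 - 19*log(theta + 4)/297 + 11*log(theta**2 + 2)/459 + 49*sqrt(2)*atan(sqrt(2)*theta/2)/1836.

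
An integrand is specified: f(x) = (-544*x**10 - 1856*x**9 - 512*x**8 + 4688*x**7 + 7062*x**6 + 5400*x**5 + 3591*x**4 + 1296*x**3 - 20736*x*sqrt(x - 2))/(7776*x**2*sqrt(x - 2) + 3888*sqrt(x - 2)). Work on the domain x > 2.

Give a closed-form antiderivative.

Recover f(x) by differentiating a candidate F(x); any mismatch rules it out.
Check: d/dx[(-x**4*sqrt(x - 2)*(2*x + 3)**4 - 2592*log(4*x**2 + 2))/1944] = (-544*x**10 - 1856*x**9 - 512*x**8 + 4688*x**7 + 7062*x**6 + 5400*x**5 + 3591*x**4 + 1296*x**3 - 20736*x*sqrt(x - 2))/(7776*x**2*sqrt(x - 2) + 3888*sqrt(x - 2)) = f(x).

An antiderivative is F(x) = (-x**4*sqrt(x - 2)*(2*x + 3)**4 - 2592*log(4*x**2 + 2))/1944.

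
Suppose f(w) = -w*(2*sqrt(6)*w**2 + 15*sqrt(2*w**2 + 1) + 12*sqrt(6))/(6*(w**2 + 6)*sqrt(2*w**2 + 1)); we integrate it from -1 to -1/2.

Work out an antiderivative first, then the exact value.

Since d/dw undoes antidifferentiation here, F'(w) = f(w) is required of F(w).
F(w) = sqrt(2)*(-4*sqrt(3)*sqrt(2*w**2 + 1) - 15*sqrt(2)*log(w**2 + 6))/24 is an antiderivative of f.
Check: d/dw[sqrt(2)*(-4*sqrt(3)*sqrt(2*w**2 + 1) - 15*sqrt(2)*log(w**2 + 6))/24] = (-2*sqrt(6)*w**3 - 15*w*sqrt(2*w**2 + 1) - 12*sqrt(6)*w)/(6*w**2*sqrt(2*w**2 + 1) + 36*sqrt(2*w**2 + 1)), which equals f(w).
F(-1/2) = -5*log(25/4)/4 - 1/2; F(-1) = -5*log(7)/4 - sqrt(2)/2.
Integral = F(-1/2) - F(-1) = -5*log(25/4)/4 - 1/2 + sqrt(2)/2 + 5*log(7)/4.

Antiderivative: F(w) = sqrt(2)*(-4*sqrt(3)*sqrt(2*w**2 + 1) - 15*sqrt(2)*log(w**2 + 6))/24; value = -5*log(25/4)/4 - 1/2 + sqrt(2)/2 + 5*log(7)/4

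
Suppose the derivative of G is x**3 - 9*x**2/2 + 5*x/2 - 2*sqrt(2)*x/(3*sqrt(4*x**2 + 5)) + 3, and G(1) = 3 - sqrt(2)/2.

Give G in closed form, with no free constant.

Integrate term by term and add the pieces.
A general antiderivative is -sqrt(2*x**2 + 5/2)/3 + (x**2/2 - 3*x/2 - 1)**2 + C.
The condition gives C = 3 - sqrt(2)/2 - (4 - sqrt(2)/2) = -1.
So G(x) = sqrt(2)*(3*sqrt(2)*x**4 - 18*sqrt(2)*x**3 + 15*sqrt(2)*x**2 + 36*sqrt(2)*x - 4*sqrt(4*x**2 + 5))/24.
Check: d/dx[sqrt(2)*(3*sqrt(2)*x**4 - 18*sqrt(2)*x**3 + 15*sqrt(2)*x**2 + 36*sqrt(2)*x - 4*sqrt(4*x**2 + 5))/24] = (6*x**3*sqrt(4*x**2 + 5) - 27*x**2*sqrt(4*x**2 + 5) + 15*x*sqrt(4*x**2 + 5) - 4*sqrt(2)*x + 18*sqrt(4*x**2 + 5))/(6*sqrt(4*x**2 + 5)), which equals G'(x).

G(x) = sqrt(2)*(3*sqrt(2)*x**4 - 18*sqrt(2)*x**3 + 15*sqrt(2)*x**2 + 36*sqrt(2)*x - 4*sqrt(4*x**2 + 5))/24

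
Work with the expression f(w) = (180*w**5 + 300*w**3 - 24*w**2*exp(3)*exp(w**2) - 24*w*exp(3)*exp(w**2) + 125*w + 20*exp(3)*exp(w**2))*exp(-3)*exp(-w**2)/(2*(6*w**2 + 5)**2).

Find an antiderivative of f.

An antiderivative is F(w) = w/(3*w**2 + 5/2) - 5*exp(-3)*exp(-w**2)/4 + 1/(6*w**2 + 5).

A first test for any F(w): its w-derivative must equal f(w) identically.
Check: d/dw[w/(3*w**2 + 5/2) - 5*exp(-3)*exp(-w**2)/4 + 1/(6*w**2 + 5)] = (180*w**5 + 300*w**3 - 24*w**2*exp(3)*exp(w**2) - 24*w*exp(3)*exp(w**2) + 125*w + 20*exp(3)*exp(w**2))/(72*w**4*exp(3)*exp(w**2) + 120*w**2*exp(3)*exp(w**2) + 50*exp(3)*exp(w**2)), which equals f(w).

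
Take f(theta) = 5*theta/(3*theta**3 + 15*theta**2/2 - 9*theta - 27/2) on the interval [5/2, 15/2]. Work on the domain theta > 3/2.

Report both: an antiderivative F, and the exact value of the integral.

Antiderivative: F(theta) = 2*log(theta - 3/2)/9 + log(theta + 1)/3 - 5*log(theta + 3)/9; value = -5*log(21/2)/9 - log(7/2)/3 + 2*log(6)/9 + log(17/2)/3 + 5*log(11/2)/9

Factor the denominator (3*(theta + 1)*(theta + 3)*(2*theta - 3)) and decompose: f = 4/(9*(2*theta - 3)) - 5/(9*(theta + 3)) + 1/(3*(theta + 1)); each piece integrates to a log, atan, or power term.
F(theta) = 2*log(theta - 3/2)/9 + log(theta + 1)/3 - 5*log(theta + 3)/9 is an antiderivative of f.
Check: d/dtheta[2*log(theta - 3/2)/9 + log(theta + 1)/3 - 5*log(theta + 3)/9] = 10*theta/(6*theta**3 + 15*theta**2 - 18*theta - 27), which equals f(theta).
F(15/2) = -5*log(21/2)/9 + 2*log(6)/9 + log(17/2)/3; F(5/2) = -5*log(11/2)/9 + log(7/2)/3.
Integral = F(15/2) - F(5/2) = -5*log(21/2)/9 - log(7/2)/3 + 2*log(6)/9 + log(17/2)/3 + 5*log(11/2)/9.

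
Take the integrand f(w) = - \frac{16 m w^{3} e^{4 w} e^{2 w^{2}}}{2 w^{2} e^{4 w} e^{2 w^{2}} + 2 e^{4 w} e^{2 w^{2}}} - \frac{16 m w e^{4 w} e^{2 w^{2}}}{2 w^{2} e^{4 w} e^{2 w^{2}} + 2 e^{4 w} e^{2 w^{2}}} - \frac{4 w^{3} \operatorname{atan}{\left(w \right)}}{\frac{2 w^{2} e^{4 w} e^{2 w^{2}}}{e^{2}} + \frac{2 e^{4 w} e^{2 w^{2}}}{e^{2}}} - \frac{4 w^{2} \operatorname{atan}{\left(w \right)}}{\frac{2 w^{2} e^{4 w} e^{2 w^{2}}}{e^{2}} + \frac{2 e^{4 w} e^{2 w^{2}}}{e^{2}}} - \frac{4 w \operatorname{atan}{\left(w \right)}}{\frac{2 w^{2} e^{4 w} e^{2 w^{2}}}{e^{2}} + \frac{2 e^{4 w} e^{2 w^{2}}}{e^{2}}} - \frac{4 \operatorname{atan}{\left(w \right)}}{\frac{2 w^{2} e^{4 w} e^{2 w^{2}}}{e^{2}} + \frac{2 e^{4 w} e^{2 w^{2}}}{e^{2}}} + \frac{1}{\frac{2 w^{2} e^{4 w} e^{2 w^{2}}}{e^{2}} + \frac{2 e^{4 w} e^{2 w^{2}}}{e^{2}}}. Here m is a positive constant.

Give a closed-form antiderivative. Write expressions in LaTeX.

An antiderivative is F(w) = \frac{- 8 m w^{2} + e^{- 2 w^{2} - 4 w + 2} \operatorname{atan}{\left(w \right)}}{2}.

Integrate term by term and add the pieces.
Check: d/dw[\frac{- 8 m w^{2} + e^{- 2 w^{2} - 4 w + 2} \operatorname{atan}{\left(w \right)}}{2}] = \frac{- \frac{16 m w^{3} e^{4 w} e^{2 w^{2}}}{e^{2}} - \frac{16 m w e^{4 w} e^{2 w^{2}}}{e^{2}} - 4 w^{3} \operatorname{atan}{\left(w \right)} - 4 w^{2} \operatorname{atan}{\left(w \right)} - 4 w \operatorname{atan}{\left(w \right)} - 4 \operatorname{atan}{\left(w \right)} + 1}{\frac{2 w^{2} e^{4 w} e^{2 w^{2}}}{e^{2}} + \frac{2 e^{4 w} e^{2 w^{2}}}{e^{2}}}, which equals f(w).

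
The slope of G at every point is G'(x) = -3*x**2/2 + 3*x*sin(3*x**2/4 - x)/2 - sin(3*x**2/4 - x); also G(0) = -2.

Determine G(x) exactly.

G(x) = -x**3/2 - cos(3*x**2/4 - x) - 1

The integrand splits into summands that can be handled one at a time.
A general antiderivative is -x**3/2 - cos(3*x**2/4 - x) + C.
The condition gives C = -2 - (-1) = -1.
So G(x) = -x**3/2 - cos(3*x**2/4 - x) - 1.
Check: d/dx[-x**3/2 - cos(3*x**2/4 - x) - 1] = -3*x**2/2 + 3*x*sin(3*x**2/4 - x)/2 - sin(3*x**2/4 - x) = G'(x).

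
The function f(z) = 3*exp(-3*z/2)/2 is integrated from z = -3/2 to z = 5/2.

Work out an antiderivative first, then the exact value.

Antiderivative: F(z) = -exp(-3*z/2); value = -exp(-15/4) + exp(9/4)

A candidate is checked by its d/dz: the result must match f(z).
F(z) = -exp(-3*z/2) is an antiderivative of f.
Check: d/dz[-exp(-3*z/2)] = 3*exp(-3*z/2)/2 = f(z).
F(5/2) = -exp(-15/4); F(-3/2) = -exp(9/4).
Integral = F(5/2) - F(-3/2) = -exp(-15/4) + exp(9/4).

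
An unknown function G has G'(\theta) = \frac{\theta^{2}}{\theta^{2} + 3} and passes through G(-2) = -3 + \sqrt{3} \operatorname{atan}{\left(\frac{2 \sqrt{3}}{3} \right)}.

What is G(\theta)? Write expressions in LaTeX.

Recover the given G'(\theta) by differentiating a candidate G(\theta); any mismatch rules it out.
A general antiderivative is \theta - \sqrt{3} \operatorname{atan}{\left(\frac{\sqrt{3} \theta}{3} \right)} + C.
The condition gives C = -3 + \sqrt{3} \operatorname{atan}{\left(\frac{2 \sqrt{3}}{3} \right)} - (-2 + \sqrt{3} \operatorname{atan}{\left(\frac{2 \sqrt{3}}{3} \right)}) = -1.
So G(\theta) = \theta - \sqrt{3} \operatorname{atan}{\left(\frac{\sqrt{3} \theta}{3} \right)} - 1.
Check: d/d\theta[\theta - \sqrt{3} \operatorname{atan}{\left(\frac{\sqrt{3} \theta}{3} \right)} - 1] = \frac{\theta^{2}}{\theta^{2} + 3} = G'(\theta).

G(\theta) = \theta - \sqrt{3} \operatorname{atan}{\left(\frac{\sqrt{3} \theta}{3} \right)} - 1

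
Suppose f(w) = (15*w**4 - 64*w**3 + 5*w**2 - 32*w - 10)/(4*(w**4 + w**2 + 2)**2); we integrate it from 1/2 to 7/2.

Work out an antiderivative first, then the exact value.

f has the shape u'v + uv' for u = 1/(w**4 + w**2 + 2) and v = 4 - 5*w/4 — it is the derivative of the product u*v.
F(w) = (4 - 5*w/4)/(w**4 + w**2 + 2) is an antiderivative of f.
Check: d/dw[(4 - 5*w/4)/(w**4 + w**2 + 2)] = (15*w**4 - 64*w**3 + 5*w**2 - 32*w - 10)/(4*w**8 + 8*w**6 + 20*w**4 + 16*w**2 + 16), which equals f(w).
F(7/2) = -6/2629; F(1/2) = 54/37.
Integral = F(7/2) - F(1/2) = -142188/97273.

Antiderivative: F(w) = (4 - 5*w/4)/(w**4 + w**2 + 2); value = -142188/97273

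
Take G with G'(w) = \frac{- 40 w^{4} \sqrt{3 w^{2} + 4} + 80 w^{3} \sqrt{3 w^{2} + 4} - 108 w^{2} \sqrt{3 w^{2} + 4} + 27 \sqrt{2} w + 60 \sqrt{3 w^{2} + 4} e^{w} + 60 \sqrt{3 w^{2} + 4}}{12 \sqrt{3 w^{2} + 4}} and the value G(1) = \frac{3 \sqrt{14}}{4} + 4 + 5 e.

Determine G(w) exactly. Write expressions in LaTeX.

G(w) = - \frac{2 w^{5}}{3} + \frac{5 w^{4}}{3} - 3 w^{3} + 5 w + \frac{3 \sqrt{\frac{3 w^{2}}{2} + 2}}{2} + 5 e^{w} + 1

Since d/dw undoes antidifferentiation here, G(w) must give back the stated G'(w).
A general antiderivative is - \frac{2 w^{5}}{3} + \frac{5 w^{4}}{3} - 3 w^{3} + 5 w + \frac{3 \sqrt{\frac{3 w^{2}}{2} + 2}}{2} + 5 e^{w} - 1 + C.
The condition gives C = \frac{3 \sqrt{14}}{4} + 4 + 5 e - (2 + \frac{3 \sqrt{14}}{4} + 5 e) = 2.
So G(w) = - \frac{2 w^{5}}{3} + \frac{5 w^{4}}{3} - 3 w^{3} + 5 w + \frac{3 \sqrt{\frac{3 w^{2}}{2} + 2}}{2} + 5 e^{w} + 1.
Check: d/dw[- \frac{2 w^{5}}{3} + \frac{5 w^{4}}{3} - 3 w^{3} + 5 w + \frac{3 \sqrt{\frac{3 w^{2}}{2} + 2}}{2} + 5 e^{w} + 1] = \frac{- 40 w^{4} \sqrt{3 w^{2} + 4} + 80 w^{3} \sqrt{3 w^{2} + 4} - 108 w^{2} \sqrt{3 w^{2} + 4} + 27 \sqrt{2} w + 60 \sqrt{3 w^{2} + 4} e^{w} + 60 \sqrt{3 w^{2} + 4}}{12 \sqrt{3 w^{2} + 4}} = G'(w).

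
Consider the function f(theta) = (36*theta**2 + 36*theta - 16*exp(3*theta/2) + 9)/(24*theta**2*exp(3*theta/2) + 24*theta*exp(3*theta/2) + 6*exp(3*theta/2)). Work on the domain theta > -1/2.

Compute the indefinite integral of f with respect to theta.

Since d/dtheta undoes antidifferentiation here, F'(theta) = f(theta) is required of F(theta).
Check: d/dtheta[(-6*theta + 4*exp(3*theta/2) - 3)*exp(-3*theta/2)/(3*(2*theta + 1))] = (36*theta**2 + 36*theta - 16*exp(3*theta/2) + 9)/(24*theta**2*exp(3*theta/2) + 24*theta*exp(3*theta/2) + 6*exp(3*theta/2)) = f(theta).

F(theta) = (-6*theta + 4*exp(3*theta/2) - 3)*exp(-3*theta/2)/(3*(2*theta + 1)) + C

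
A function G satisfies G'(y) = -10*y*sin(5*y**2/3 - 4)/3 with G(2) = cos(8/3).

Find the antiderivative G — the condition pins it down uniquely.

The substitution u = 5*y**2/3 - 4 works: G'(y) is exactly (dG/du)*(du/dy) for that inner function.
A general antiderivative is cos(5*y**2/3 - 4) + C.
The condition gives C = cos(8/3) - (cos(8/3)) = 0.
So G(y) = cos(5*y**2/3 - 4).
Check: d/dy[cos(5*y**2/3 - 4)] = -10*y*sin(5*y**2/3 - 4)/3 = G'(y).

G(y) = cos(5*y**2/3 - 4)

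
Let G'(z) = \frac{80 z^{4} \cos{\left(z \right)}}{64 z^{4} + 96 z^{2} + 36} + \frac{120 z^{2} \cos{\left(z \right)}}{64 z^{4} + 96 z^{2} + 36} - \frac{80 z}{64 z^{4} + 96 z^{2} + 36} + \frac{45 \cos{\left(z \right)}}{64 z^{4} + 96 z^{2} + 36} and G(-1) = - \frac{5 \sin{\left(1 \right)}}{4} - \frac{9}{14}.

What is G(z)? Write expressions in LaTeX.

G(z) = \frac{5 \sin{\left(z \right)}}{4} - 1 + \frac{5}{8 z^{2} + 6}

Integrate term by term and add the pieces.
A general antiderivative is \frac{5 \sin{\left(z \right)}}{4} + \frac{5}{2 \left(4 z^{2} + 3\right)} + C.
The condition gives C = - \frac{5 \sin{\left(1 \right)}}{4} - \frac{9}{14} - (\frac{5}{14} - \frac{5 \sin{\left(1 \right)}}{4}) = -1.
So G(z) = \frac{5 \sin{\left(z \right)}}{4} - 1 + \frac{5}{8 z^{2} + 6}.
Check: d/dz[\frac{5 \sin{\left(z \right)}}{4} - 1 + \frac{5}{8 z^{2} + 6}] = \frac{80 z^{4} \cos{\left(z \right)} + 120 z^{2} \cos{\left(z \right)} - 80 z + 45 \cos{\left(z \right)}}{64 z^{4} + 96 z^{2} + 36}, which equals G'(z).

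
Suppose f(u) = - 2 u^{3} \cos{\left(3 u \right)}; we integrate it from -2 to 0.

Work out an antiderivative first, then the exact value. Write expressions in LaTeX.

Differentiate the proposed F(u) back; it has to land on f(u) exactly.
F(u) = - \frac{2 u^{3} \sin{\left(3 u \right)}}{3} - \frac{2 u^{2} \cos{\left(3 u \right)}}{3} + \frac{4 u \sin{\left(3 u \right)}}{9} + \frac{4 \cos{\left(3 u \right)}}{27} is an antiderivative of f.
Check: d/du[- \frac{2 u^{3} \sin{\left(3 u \right)}}{3} - \frac{2 u^{2} \cos{\left(3 u \right)}}{3} + \frac{4 u \sin{\left(3 u \right)}}{9} + \frac{4 \cos{\left(3 u \right)}}{27}] = - 2 u^{3} \cos{\left(3 u \right)} = f(u).
F(0) = \frac{4}{27}; F(-2) = - \frac{68 \cos{\left(6 \right)}}{27} - \frac{40 \sin{\left(6 \right)}}{9}.
Integral = F(0) - F(-2) = \frac{40 \sin{\left(6 \right)}}{9} + \frac{4}{27} + \frac{68 \cos{\left(6 \right)}}{27}.

Antiderivative: F(u) = - \frac{2 u^{3} \sin{\left(3 u \right)}}{3} - \frac{2 u^{2} \cos{\left(3 u \right)}}{3} + \frac{4 u \sin{\left(3 u \right)}}{9} + \frac{4 \cos{\left(3 u \right)}}{27}; value = \frac{40 \sin{\left(6 \right)}}{9} + \frac{4}{27} + \frac{68 \cos{\left(6 \right)}}{27}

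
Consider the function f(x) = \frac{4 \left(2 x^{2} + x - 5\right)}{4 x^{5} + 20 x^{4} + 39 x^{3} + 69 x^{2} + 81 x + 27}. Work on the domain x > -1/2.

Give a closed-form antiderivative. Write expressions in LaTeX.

Factor the denominator (\left(x + 3\right) \left(2 x + 1\right) \left(2 x + 3\right) \left(x^{2} + 3\right)) and decompose: f = \frac{2 \left(19 x + 101\right)}{273 \left(x^{2} + 3\right)} + \frac{32}{63 \left(2 x + 3\right)} - \frac{16}{13 \left(2 x + 1\right)} + \frac{2}{9 \left(x + 3\right)}; each piece integrates to a log, atan, or power term.
Check: d/dx[\frac{- 504 \log{\left(x + \frac{1}{2} \right)} + 208 \log{\left(x + \frac{3}{2} \right)} + 182 \log{\left(x + 3 \right)} + 57 \log{\left(x^{2} + 3 \right)} + 202 \sqrt{3} \operatorname{atan}{\left(\frac{\sqrt{3} x}{3} \right)}}{819}] = \frac{8 x^{2} + 4 x - 20}{4 x^{5} + 20 x^{4} + 39 x^{3} + 69 x^{2} + 81 x + 27}, which equals f(x).

An antiderivative is F(x) = \frac{- 504 \log{\left(x + \frac{1}{2} \right)} + 208 \log{\left(x + \frac{3}{2} \right)} + 182 \log{\left(x + 3 \right)} + 57 \log{\left(x^{2} + 3 \right)} + 202 \sqrt{3} \operatorname{atan}{\left(\frac{\sqrt{3} x}{3} \right)}}{819}.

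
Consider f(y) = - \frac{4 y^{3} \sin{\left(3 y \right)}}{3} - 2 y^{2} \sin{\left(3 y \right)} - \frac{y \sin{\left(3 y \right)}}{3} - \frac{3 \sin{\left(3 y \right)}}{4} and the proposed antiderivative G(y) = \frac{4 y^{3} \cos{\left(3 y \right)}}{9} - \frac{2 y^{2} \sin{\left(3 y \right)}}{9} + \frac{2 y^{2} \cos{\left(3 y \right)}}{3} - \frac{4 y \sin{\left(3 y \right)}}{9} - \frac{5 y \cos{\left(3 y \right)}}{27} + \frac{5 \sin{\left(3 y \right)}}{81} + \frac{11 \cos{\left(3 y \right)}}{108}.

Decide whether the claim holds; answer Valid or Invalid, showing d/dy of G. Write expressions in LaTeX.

Invalid: d/dy[G] - f = \frac{2 y^{2} \cos{\left(3 y \right)}}{3} + \frac{4 y \sin{\left(3 y \right)}}{9}, which is not 0.

d/dy[G] = - \frac{4 y^{3} \sin{\left(3 y \right)}}{3} - 2 y^{2} \sin{\left(3 y \right)} + \frac{2 y^{2} \cos{\left(3 y \right)}}{3} + \frac{y \sin{\left(3 y \right)}}{9} - \frac{3 \sin{\left(3 y \right)}}{4}
d/dy[G] - f(y) = \frac{2 y^{2} \cos{\left(3 y \right)}}{3} + \frac{4 y \sin{\left(3 y \right)}}{9} != 0.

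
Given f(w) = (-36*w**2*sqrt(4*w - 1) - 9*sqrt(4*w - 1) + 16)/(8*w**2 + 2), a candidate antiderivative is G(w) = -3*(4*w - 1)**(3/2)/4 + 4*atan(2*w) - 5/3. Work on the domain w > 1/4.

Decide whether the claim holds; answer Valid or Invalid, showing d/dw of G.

Valid - differentiating G returns exactly f.

d/dw[G] = (-36*w**2*sqrt(4*w - 1) - 9*sqrt(4*w - 1) + 16)/(8*w**2 + 2)
This equals f(w) exactly, so the claim holds.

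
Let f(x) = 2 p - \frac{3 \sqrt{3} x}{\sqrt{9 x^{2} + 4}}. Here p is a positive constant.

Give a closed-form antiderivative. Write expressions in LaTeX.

Differentiate the proposed F(x) back; it has to land on f(x) exactly.
Check: d/dx[\frac{\sqrt{3} \left(2 \sqrt{3} p x - \sqrt{9 x^{2} + 4}\right)}{3}] = \frac{2 p \sqrt{9 x^{2} + 4} - 3 \sqrt{3} x}{\sqrt{9 x^{2} + 4}}, which equals f(x).

An antiderivative is F(x) = \frac{\sqrt{3} \left(2 \sqrt{3} p x - \sqrt{9 x^{2} + 4}\right)}{3}.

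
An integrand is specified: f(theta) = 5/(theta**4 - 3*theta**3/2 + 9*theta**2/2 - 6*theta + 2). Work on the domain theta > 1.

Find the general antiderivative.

Factor the denominator ((theta - 1)*(2*theta - 1)*(theta**2 + 4)) and decompose: f = 2*(3*theta - 7)/(17*(theta**2 + 4)) - 80/(17*(2*theta - 1)) + 2/(theta - 1); each piece integrates to a log, atan, or power term.
Check: d/dtheta[2*log(theta - 1) - 40*log(theta - 1/2)/17 + 3*log(theta**2 + 4)/17 - 7*atan(theta/2)/17] = 10/(2*theta**4 - 3*theta**3 + 9*theta**2 - 12*theta + 4), which equals f(theta).

F(theta) = 2*log(theta - 1) - 40*log(theta - 1/2)/17 + 3*log(theta**2 + 4)/17 - 7*atan(theta/2)/17 + C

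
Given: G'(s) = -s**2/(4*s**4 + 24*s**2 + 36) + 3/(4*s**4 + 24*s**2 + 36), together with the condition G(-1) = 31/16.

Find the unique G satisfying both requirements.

G'(s) has the shape u'v + uv' for u = s/4 and v = 1/(s**2 + 3) — it is the derivative of the product u*v.
A general antiderivative is s/(4*(s**2 + 3)) + C.
The condition gives C = 31/16 - (-1/16) = 2.
So G(s) = (8*s**2 + s + 24)/(4*(s**2 + 3)).
Check: d/ds[(8*s**2 + s + 24)/(4*(s**2 + 3))] = (3 - s**2)/(4*s**4 + 24*s**2 + 36), which equals G'(s).

G(s) = (8*s**2 + s + 24)/(4*(s**2 + 3))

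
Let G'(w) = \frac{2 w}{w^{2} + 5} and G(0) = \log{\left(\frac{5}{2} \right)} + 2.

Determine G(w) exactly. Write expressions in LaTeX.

The substitution u = \frac{w^{2}}{2} + \frac{5}{2} works: G'(w) is exactly (dG/du)*(du/dw) for that inner function.
A general antiderivative is \log{\left(\frac{w^{2}}{2} + \frac{5}{2} \right)} + C.
The condition gives C = \log{\left(\frac{5}{2} \right)} + 2 - (\log{\left(\frac{5}{2} \right)}) = 2.
So G(w) = \log{\left(w^{2} + 5 \right)} - \log{\left(2 \right)} + 2.
Check: d/dw[\log{\left(w^{2} + 5 \right)} - \log{\left(2 \right)} + 2] = \frac{2 w}{w^{2} + 5} = G'(w).

G(w) = \log{\left(w^{2} + 5 \right)} - \log{\left(2 \right)} + 2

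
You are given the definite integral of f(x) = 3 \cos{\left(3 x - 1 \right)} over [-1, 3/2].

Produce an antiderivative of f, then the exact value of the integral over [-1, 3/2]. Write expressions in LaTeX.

Check any antiderivative F(x) by computing F'(x) and comparing it with f(x).
F(x) = \sin{\left(3 x - 1 \right)} is an antiderivative of f.
Check: d/dx[\sin{\left(3 x - 1 \right)}] = 3 \cos{\left(3 x - 1 \right)} = f(x).
F(3/2) = \sin{\left(\frac{7}{2} \right)}; F(-1) = - \sin{\left(4 \right)}.
Integral = F(3/2) - F(-1) = \sin{\left(4 \right)} + \sin{\left(\frac{7}{2} \right)}.

Antiderivative: F(x) = \sin{\left(3 x - 1 \right)}; value = \sin{\left(4 \right)} + \sin{\left(\frac{7}{2} \right)}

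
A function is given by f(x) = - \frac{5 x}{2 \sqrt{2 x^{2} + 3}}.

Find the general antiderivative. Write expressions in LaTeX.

f matches the chain-rule pattern g'(h)*h' with inner function h(x) = 2 x^{2} + 3; substituting u = h(x) collapses the integral.
Check: d/dx[- \frac{5 \sqrt{2 x^{2} + 3}}{4}] = - \frac{5 x}{2 \sqrt{2 x^{2} + 3}} = f(x).

F(x) = - \frac{5 \sqrt{2 x^{2} + 3}}{4} + C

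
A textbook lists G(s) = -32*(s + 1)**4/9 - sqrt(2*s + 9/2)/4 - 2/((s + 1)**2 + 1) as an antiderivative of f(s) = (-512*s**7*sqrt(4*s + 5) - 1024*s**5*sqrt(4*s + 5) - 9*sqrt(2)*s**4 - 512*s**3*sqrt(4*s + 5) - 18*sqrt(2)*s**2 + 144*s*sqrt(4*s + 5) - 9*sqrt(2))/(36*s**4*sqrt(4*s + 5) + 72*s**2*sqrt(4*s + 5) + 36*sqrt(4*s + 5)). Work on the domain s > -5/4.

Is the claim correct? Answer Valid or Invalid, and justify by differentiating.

Invalid: d/ds[G] - f = (-1536*s**10*sqrt(4*s + 5)*sqrt(4*s + 9) - 7680*s**9*sqrt(4*s + 5)*sqrt(4*s + 9) - 22016*s**8*sqrt(4*s + 5)*sqrt(4*s + 9) - 9*sqrt(2)*s**8*sqrt(4*s + 5) + 9*sqrt(2)*s**8*sqrt(4*s + 9) - 41984*s**7*sqrt(4*s + 5)*sqrt(4*s + 9) - 36*sqrt(2)*s**7*sqrt(4*s + 5) + 36*sqrt(2)*s**7*sqrt(4*s + 9) - 61952*s**6*sqrt(4*s + 5)*sqrt(4*s + 9) - 90*sqrt(2)*s**6*sqrt(4*s + 5) + 90*sqrt(2)*s**6*sqrt(4*s + 9) - 71168*s**5*sqrt(4*s + 5)*sqrt(4*s + 9) - 144*sqrt(2)*s**5*sqrt(4*s + 5) + 144*sqrt(2)*s**5*sqrt(4*s + 9) - 66480*s**4*sqrt(4*s + 5)*sqrt(4*s + 9) - 189*sqrt(2)*s**4*sqrt(4*s + 5) + 189*sqrt(2)*s**4*sqrt(4*s + 9) - 47968*s**3*sqrt(4*s + 5)*sqrt(4*s + 9) - 180*sqrt(2)*s**3*sqrt(4*s + 5) + 180*sqrt(2)*s**3*sqrt(4*s + 9) - 27488*s**2*sqrt(4*s + 5)*sqrt(4*s + 9) - 144*sqrt(2)*s**2*sqrt(4*s + 5) + 144*sqrt(2)*s**2*sqrt(4*s + 9) - 10672*s*sqrt(4*s + 5)*sqrt(4*s + 9) - 72*sqrt(2)*s*sqrt(4*s + 5) + 72*sqrt(2)*s*sqrt(4*s + 9) - 1904*sqrt(4*s + 5)*sqrt(4*s + 9) - 36*sqrt(2)*sqrt(4*s + 5) + 36*sqrt(2)*sqrt(4*s + 9))/(36*s**8*sqrt(4*s + 5)*sqrt(4*s + 9) + 144*s**7*sqrt(4*s + 5)*sqrt(4*s + 9) + 360*s**6*sqrt(4*s + 5)*sqrt(4*s + 9) + 576*s**5*sqrt(4*s + 5)*sqrt(4*s + 9) + 756*s**4*sqrt(4*s + 5)*sqrt(4*s + 9) + 720*s**3*sqrt(4*s + 5)*sqrt(4*s + 9) + 576*s**2*sqrt(4*s + 5)*sqrt(4*s + 9) + 288*s*sqrt(4*s + 5)*sqrt(4*s + 9) + 144*sqrt(4*s + 5)*sqrt(4*s + 9)), which is not 0.

d/ds[G] = (-512*s**7*sqrt(4*s + 9) - 3584*s**6*sqrt(4*s + 9) - 11776*s**5*sqrt(4*s + 9) - 23040*s**4*sqrt(4*s + 9) - 9*sqrt(2)*s**4 - 28672*s**3*sqrt(4*s + 9) - 36*sqrt(2)*s**3 - 22528*s**2*sqrt(4*s + 9) - 72*sqrt(2)*s**2 - 10096*s*sqrt(4*s + 9) - 72*sqrt(2)*s - 1904*sqrt(4*s + 9) - 36*sqrt(2))/(36*s**4*sqrt(4*s + 9) + 144*s**3*sqrt(4*s + 9) + 288*s**2*sqrt(4*s + 9) + 288*s*sqrt(4*s + 9) + 144*sqrt(4*s + 9))
d/ds[G] - f(s) = (-1536*s**10*sqrt(4*s + 5)*sqrt(4*s + 9) - 7680*s**9*sqrt(4*s + 5)*sqrt(4*s + 9) - 22016*s**8*sqrt(4*s + 5)*sqrt(4*s + 9) - 9*sqrt(2)*s**8*sqrt(4*s + 5) + 9*sqrt(2)*s**8*sqrt(4*s + 9) - 41984*s**7*sqrt(4*s + 5)*sqrt(4*s + 9) - 36*sqrt(2)*s**7*sqrt(4*s + 5) + 36*sqrt(2)*s**7*sqrt(4*s + 9) - 61952*s**6*sqrt(4*s + 5)*sqrt(4*s + 9) - 90*sqrt(2)*s**6*sqrt(4*s + 5) + 90*sqrt(2)*s**6*sqrt(4*s + 9) - 71168*s**5*sqrt(4*s + 5)*sqrt(4*s + 9) - 144*sqrt(2)*s**5*sqrt(4*s + 5) + 144*sqrt(2)*s**5*sqrt(4*s + 9) - 66480*s**4*sqrt(4*s + 5)*sqrt(4*s + 9) - 189*sqrt(2)*s**4*sqrt(4*s + 5) + 189*sqrt(2)*s**4*sqrt(4*s + 9) - 47968*s**3*sqrt(4*s + 5)*sqrt(4*s + 9) - 180*sqrt(2)*s**3*sqrt(4*s + 5) + 180*sqrt(2)*s**3*sqrt(4*s + 9) - 27488*s**2*sqrt(4*s + 5)*sqrt(4*s + 9) - 144*sqrt(2)*s**2*sqrt(4*s + 5) + 144*sqrt(2)*s**2*sqrt(4*s + 9) - 10672*s*sqrt(4*s + 5)*sqrt(4*s + 9) - 72*sqrt(2)*s*sqrt(4*s + 5) + 72*sqrt(2)*s*sqrt(4*s + 9) - 1904*sqrt(4*s + 5)*sqrt(4*s + 9) - 36*sqrt(2)*sqrt(4*s + 5) + 36*sqrt(2)*sqrt(4*s + 9))/(36*s**8*sqrt(4*s + 5)*sqrt(4*s + 9) + 144*s**7*sqrt(4*s + 5)*sqrt(4*s + 9) + 360*s**6*sqrt(4*s + 5)*sqrt(4*s + 9) + 576*s**5*sqrt(4*s + 5)*sqrt(4*s + 9) + 756*s**4*sqrt(4*s + 5)*sqrt(4*s + 9) + 720*s**3*sqrt(4*s + 5)*sqrt(4*s + 9) + 576*s**2*sqrt(4*s + 5)*sqrt(4*s + 9) + 288*s*sqrt(4*s + 5)*sqrt(4*s + 9) + 144*sqrt(4*s + 5)*sqrt(4*s + 9)) != 0.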